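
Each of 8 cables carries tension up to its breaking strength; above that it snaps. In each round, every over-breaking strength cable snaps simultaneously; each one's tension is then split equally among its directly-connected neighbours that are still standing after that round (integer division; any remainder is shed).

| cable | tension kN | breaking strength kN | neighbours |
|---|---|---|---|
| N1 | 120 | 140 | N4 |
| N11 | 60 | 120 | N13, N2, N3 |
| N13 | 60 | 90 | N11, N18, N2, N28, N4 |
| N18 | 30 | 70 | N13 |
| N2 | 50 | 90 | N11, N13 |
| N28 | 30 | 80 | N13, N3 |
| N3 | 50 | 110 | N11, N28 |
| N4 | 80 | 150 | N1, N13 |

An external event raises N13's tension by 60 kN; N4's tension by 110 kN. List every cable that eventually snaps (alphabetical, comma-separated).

N1, N13, N4

Round 1 — N13 at 120 > 90; N4 at 190 > 150. N13, N4 snap.
  N13 sheds 120 kN to N11, N18, N2, N28: 30 each.
    N11: 60+30 = 90 ≤ 120
    N18: 30+30 = 60 ≤ 70
    N2: 50+30 = 80 ≤ 90
    N28: 30+30 = 60 ≤ 80
  N4 sheds 190 kN to N1: 190 each.
    N1: 120+190 = 310 > 140
Round 2 — N1 snaps.
  N1 sheds 310 kN: no online neighbours, lost.
No further breaks.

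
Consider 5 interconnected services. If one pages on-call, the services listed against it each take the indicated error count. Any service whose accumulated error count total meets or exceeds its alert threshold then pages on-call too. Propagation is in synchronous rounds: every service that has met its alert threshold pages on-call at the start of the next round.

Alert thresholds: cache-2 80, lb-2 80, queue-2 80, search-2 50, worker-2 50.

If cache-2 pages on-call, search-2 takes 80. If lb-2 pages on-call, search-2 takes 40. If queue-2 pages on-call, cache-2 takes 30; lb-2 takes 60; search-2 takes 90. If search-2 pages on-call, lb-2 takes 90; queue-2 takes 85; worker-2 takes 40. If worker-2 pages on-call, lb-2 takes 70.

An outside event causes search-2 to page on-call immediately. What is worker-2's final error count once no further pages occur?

40

Round 1 — search-2 pages on-call (initial).
  lb-2: +90 → 90 ≥ 80
  queue-2: +85 → 85 ≥ 80
  worker-2: +40 → 40 < 50
Round 2 — lb-2, queue-2 page on-call.
  cache-2: +30 → 30 < 80
No further pages.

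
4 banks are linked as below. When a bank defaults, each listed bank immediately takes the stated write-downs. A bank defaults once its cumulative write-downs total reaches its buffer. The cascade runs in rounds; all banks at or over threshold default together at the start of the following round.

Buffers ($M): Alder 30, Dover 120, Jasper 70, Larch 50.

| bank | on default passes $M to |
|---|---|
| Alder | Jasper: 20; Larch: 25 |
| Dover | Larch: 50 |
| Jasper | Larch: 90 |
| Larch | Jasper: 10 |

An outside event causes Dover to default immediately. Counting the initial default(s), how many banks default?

2

Round 1 — Dover defaults (initial).
  Larch: +50 → 50 ≥ 50
Round 2 — Larch defaults.
  Jasper: +10 → 10 < 70
No further defaults.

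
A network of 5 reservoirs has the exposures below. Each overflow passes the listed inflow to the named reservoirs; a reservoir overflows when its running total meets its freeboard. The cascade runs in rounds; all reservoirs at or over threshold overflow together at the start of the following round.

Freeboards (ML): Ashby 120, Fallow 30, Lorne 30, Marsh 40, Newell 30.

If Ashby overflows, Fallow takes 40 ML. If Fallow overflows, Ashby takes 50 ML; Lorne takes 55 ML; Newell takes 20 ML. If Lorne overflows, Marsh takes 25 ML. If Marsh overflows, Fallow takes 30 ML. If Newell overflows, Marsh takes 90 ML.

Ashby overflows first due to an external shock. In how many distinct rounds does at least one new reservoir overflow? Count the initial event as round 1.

Round 1 — Ashby overflows (initial).
  Fallow: +40 → 40 ≥ 30
Round 2 — Fallow overflows.
  Lorne: +55 → 55 ≥ 30
  Newell: +20 → 20 < 30
Round 3 — Lorne overflows.
  Marsh: +25 → 25 < 40
No further overflows.

3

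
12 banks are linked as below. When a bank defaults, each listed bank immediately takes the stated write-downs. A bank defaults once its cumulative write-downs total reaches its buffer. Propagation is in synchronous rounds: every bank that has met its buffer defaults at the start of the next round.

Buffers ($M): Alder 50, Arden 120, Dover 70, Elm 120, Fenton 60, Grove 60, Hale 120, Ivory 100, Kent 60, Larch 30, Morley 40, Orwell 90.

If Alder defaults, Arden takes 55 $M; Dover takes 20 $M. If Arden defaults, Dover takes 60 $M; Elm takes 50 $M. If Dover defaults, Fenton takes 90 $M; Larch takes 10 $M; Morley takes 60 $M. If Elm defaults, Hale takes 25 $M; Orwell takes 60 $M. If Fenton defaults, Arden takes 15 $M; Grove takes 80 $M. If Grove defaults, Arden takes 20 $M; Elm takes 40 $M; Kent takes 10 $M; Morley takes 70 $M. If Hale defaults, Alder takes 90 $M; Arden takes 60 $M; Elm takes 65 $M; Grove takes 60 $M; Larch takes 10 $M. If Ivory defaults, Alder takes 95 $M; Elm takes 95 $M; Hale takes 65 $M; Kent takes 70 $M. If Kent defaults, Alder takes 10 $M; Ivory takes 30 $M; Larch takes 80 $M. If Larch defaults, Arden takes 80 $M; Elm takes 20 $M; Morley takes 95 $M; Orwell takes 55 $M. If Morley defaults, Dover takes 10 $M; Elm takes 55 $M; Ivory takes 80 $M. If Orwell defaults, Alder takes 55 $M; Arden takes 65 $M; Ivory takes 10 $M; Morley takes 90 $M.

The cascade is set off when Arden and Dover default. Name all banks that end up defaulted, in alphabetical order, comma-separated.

Arden, Dover, Elm, Fenton, Grove, Morley

Round 1 — Arden, Dover default (initial).
  Elm: +50 → 50 < 120
  Fenton: +90 → 90 ≥ 60
  Larch: +10 → 10 < 30
  Morley: +60 → 60 ≥ 40
Round 2 — Fenton, Morley default.
  Elm: +55 → 105 < 120
  Grove: +80 → 80 ≥ 60
  Ivory: +80 → 80 < 100
Round 3 — Grove defaults.
  Elm: +40 → 145 ≥ 120
  Kent: +10 → 10 < 60
Round 4 — Elm defaults.
  Hale: +25 → 25 < 120
  Orwell: +60 → 60 < 90
No further defaults.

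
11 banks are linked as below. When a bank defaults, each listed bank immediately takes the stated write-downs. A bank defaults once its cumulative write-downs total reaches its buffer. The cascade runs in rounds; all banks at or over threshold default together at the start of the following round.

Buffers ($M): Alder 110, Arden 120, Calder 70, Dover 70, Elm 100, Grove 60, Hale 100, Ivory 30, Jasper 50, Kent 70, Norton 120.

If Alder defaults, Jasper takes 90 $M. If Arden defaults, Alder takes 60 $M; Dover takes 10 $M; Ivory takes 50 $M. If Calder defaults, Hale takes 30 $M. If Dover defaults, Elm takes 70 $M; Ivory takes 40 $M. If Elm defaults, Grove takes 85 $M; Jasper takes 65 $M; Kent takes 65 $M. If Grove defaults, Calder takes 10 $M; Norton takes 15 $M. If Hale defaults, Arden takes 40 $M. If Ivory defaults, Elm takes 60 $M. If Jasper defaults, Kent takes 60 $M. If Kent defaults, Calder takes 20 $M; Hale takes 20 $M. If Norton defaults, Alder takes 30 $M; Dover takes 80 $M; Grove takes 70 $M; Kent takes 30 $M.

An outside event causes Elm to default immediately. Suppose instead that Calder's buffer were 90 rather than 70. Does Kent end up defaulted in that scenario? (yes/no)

yes

With Calder's buffer at 90:
Round 1 — Elm defaults (initial).
  Grove: +85 → 85 ≥ 60
  Jasper: +65 → 65 ≥ 50
  Kent: +65 → 65 < 70
Round 2 — Grove, Jasper default.
  Calder: +10 → 10 < 90
  Kent: +60 → 125 ≥ 70
  Norton: +15 → 15 < 120
Round 3 — Kent defaults.
  Calder: +20 → 30 < 90
  Hale: +20 → 20 < 100
No further defaults.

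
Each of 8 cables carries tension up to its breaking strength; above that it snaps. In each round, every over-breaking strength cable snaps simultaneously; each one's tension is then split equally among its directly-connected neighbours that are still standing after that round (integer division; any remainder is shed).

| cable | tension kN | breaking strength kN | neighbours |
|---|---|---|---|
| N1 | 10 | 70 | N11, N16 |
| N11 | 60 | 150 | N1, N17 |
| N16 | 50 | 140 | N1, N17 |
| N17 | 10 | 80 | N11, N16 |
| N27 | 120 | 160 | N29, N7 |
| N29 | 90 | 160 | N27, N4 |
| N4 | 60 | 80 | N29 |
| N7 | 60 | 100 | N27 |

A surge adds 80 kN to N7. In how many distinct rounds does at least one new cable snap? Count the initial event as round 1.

Round 1 — N7 at 140 > 100. N7 snaps.
  N7 sheds 140 kN to N27: 140 each.
    N27: 120+140 = 260 > 160
Round 2 — N27 snaps.
  N27 sheds 260 kN to N29: 260 each.
    N29: 90+260 = 350 > 160
Round 3 — N29 snaps.
  N29 sheds 350 kN to N4: 350 each.
    N4: 60+350 = 410 > 80
Round 4 — N4 snaps.
  N4 sheds 410 kN: no online neighbours, lost.
No further breaks.

4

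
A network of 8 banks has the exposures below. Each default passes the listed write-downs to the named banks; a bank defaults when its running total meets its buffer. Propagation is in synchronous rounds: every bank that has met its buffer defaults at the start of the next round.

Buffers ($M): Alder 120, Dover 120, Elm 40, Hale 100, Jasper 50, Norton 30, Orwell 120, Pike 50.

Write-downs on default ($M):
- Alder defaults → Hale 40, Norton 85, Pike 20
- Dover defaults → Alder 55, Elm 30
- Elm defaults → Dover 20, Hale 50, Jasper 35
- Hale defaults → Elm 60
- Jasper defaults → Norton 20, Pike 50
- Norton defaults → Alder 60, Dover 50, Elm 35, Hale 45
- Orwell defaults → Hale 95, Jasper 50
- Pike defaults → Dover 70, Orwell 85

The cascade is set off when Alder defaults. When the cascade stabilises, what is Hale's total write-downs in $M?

85

Round 1 — Alder defaults (initial).
  Hale: +40 → 40 < 100
  Norton: +85 → 85 ≥ 30
  Pike: +20 → 20 < 50
Round 2 — Norton defaults.
  Dover: +50 → 50 < 120
  Elm: +35 → 35 < 40
  Hale: +45 → 85 < 100
No further defaults.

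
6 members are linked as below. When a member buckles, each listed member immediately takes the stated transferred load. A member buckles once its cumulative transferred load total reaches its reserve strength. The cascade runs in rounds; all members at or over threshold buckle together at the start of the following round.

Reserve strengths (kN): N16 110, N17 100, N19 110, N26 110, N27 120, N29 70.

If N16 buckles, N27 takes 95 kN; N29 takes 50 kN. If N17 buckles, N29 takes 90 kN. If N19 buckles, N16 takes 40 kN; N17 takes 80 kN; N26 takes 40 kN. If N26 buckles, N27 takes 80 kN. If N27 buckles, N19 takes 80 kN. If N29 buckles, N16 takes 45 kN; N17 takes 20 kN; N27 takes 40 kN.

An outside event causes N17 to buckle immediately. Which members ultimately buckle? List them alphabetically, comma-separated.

N17, N29

Round 1 — N17 buckles (initial).
  N29: +90 → 90 ≥ 70
Round 2 — N29 buckles.
  N16: +45 → 45 < 110
  N27: +40 → 40 < 120
No further bucklings.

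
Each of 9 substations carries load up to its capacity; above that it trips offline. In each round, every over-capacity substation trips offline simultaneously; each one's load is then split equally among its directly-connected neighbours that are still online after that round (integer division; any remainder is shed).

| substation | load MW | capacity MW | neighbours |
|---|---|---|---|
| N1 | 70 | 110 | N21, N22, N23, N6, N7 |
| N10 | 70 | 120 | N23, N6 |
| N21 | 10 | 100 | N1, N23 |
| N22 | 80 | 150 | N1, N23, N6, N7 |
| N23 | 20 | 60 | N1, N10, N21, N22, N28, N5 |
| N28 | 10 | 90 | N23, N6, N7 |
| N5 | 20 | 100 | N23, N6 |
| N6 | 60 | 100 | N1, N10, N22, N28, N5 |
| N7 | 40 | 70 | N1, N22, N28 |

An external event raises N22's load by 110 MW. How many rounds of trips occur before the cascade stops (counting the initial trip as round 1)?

3

Round 1 — N22 at 190 > 150. N22 trips offline.
  N22 sheds 190 MW to N1, N23, N6, N7: 47 each (2 lost).
    N1: 70+47 = 117 > 110
    N23: 20+47 = 67 > 60
    N6: 60+47 = 107 > 100
    N7: 40+47 = 87 > 70
Round 2 — N1, N23, N6, N7 trip offline.
  N1 sheds 117 MW to N21: 117 each.
    N21: 10+117 = 127 > 100
  N23 sheds 67 MW to N10, N21, N28, N5: 16 each (3 lost).
    N10: 70+16 = 86 ≤ 120
    N21: 127+16 = 143 > 100
    N28: 10+16 = 26 ≤ 90
    N5: 20+16 = 36 ≤ 100
  N6 sheds 107 MW to N10, N28, N5: 35 each (2 lost).
    N10: 86+35 = 121 > 120
    N28: 26+35 = 61 ≤ 90
    N5: 36+35 = 71 ≤ 100
  N7 sheds 87 MW to N28: 87 each.
    N28: 61+87 = 148 > 90
Round 3 — N10, N21, N28 trip offline.
  N10 sheds 121 MW: no online neighbours, lost.
  N21 sheds 143 MW: no online neighbours, lost.
  N28 sheds 148 MW: no online neighbours, lost.
No further trips.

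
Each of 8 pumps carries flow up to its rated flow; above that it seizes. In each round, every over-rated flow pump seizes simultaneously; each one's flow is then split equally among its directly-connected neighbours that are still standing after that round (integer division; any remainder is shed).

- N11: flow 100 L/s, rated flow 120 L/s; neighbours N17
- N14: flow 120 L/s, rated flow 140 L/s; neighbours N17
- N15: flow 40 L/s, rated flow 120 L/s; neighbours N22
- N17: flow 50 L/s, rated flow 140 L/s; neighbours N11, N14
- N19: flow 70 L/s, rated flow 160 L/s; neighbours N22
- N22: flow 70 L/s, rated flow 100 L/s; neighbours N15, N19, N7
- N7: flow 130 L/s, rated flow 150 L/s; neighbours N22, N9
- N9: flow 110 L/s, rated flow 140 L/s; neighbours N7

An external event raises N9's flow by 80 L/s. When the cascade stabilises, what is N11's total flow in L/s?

100

Round 1 — N9 at 190 > 140. N9 seizes.
  N9 sheds 190 L/s to N7: 190 each.
    N7: 130+190 = 320 > 150
Round 2 — N7 seizes.
  N7 sheds 320 L/s to N22: 320 each.
    N22: 70+320 = 390 > 100
Round 3 — N22 seizes.
  N22 sheds 390 L/s to N15, N19: 195 each.
    N15: 40+195 = 235 > 120
    N19: 70+195 = 265 > 160
Round 4 — N15, N19 seize.
  N15 sheds 235 L/s: no online neighbours, lost.
  N19 sheds 265 L/s: no online neighbours, lost.
No further seizures.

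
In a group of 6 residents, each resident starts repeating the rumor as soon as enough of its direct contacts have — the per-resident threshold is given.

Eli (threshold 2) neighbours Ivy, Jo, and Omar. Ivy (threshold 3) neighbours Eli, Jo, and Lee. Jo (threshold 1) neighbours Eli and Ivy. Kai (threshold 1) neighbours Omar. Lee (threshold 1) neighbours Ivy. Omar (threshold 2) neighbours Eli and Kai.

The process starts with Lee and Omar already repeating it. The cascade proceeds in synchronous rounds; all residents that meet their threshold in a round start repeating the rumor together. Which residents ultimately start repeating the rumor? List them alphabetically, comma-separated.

Round 1 — Lee, Omar start repeating the rumor (initial).
Round 2 — checking thresholds:
  Eli: 1 of 3 neighbours < 2, holds.
  Ivy: 1 of 3 neighbours < 3, holds.
  Kai: 1 of 1 neighbours ≥ 1, starts repeating the rumor.
Round 3 — no new spreads; cascade stops.

Kai, Lee, Omar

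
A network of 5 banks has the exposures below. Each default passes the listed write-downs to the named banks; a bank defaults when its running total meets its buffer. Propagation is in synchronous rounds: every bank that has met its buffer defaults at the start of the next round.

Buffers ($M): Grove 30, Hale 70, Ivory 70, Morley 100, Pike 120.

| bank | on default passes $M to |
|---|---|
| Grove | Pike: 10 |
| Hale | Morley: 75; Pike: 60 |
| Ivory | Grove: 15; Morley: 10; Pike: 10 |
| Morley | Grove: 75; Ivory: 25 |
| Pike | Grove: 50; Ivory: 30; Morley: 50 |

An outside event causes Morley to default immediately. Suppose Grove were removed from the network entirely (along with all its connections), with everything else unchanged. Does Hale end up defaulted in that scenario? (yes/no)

With Grove removed:
Round 1 — Morley defaults (initial).
  Ivory: +25 → 25 < 70
No further defaults.

no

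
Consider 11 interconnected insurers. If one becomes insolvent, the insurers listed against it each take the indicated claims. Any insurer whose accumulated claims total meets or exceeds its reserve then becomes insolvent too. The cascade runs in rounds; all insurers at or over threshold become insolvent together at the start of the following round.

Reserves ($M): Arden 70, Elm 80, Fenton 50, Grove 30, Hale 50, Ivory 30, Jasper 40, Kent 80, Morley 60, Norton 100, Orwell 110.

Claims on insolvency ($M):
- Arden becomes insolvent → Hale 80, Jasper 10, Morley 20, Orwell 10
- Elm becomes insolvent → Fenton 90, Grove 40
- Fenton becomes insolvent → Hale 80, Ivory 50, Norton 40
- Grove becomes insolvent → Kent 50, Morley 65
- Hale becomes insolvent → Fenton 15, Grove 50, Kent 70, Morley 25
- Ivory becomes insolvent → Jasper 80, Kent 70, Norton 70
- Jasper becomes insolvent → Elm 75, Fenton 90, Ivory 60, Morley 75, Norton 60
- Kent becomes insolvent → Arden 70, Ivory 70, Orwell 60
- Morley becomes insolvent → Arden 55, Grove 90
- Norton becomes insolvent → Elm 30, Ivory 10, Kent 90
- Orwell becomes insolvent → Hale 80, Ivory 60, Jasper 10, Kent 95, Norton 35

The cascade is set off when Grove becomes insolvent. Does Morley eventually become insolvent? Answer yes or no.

yes

Round 1 — Grove becomes insolvent (initial).
  Kent: +50 → 50 < 80
  Morley: +65 → 65 ≥ 60
Round 2 — Morley becomes insolvent.
  Arden: +55 → 55 < 70
No further insolvencies.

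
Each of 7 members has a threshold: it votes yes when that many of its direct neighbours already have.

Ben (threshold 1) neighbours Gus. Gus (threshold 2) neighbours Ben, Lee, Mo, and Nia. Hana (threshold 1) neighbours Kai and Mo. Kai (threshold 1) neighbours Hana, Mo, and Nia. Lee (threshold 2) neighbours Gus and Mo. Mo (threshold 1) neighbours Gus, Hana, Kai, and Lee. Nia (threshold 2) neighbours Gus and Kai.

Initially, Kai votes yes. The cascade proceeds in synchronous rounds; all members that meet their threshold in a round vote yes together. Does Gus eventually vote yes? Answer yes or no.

Round 1 — Kai votes yes (initial).
Round 2 — checking thresholds:
  Hana: 1 of 2 neighbours ≥ 1, votes yes.
  Mo: 1 of 4 neighbours ≥ 1, votes yes.
  Nia: 1 of 2 neighbours < 2, not yet.
Round 3 — no new yes votes; cascade stops.

no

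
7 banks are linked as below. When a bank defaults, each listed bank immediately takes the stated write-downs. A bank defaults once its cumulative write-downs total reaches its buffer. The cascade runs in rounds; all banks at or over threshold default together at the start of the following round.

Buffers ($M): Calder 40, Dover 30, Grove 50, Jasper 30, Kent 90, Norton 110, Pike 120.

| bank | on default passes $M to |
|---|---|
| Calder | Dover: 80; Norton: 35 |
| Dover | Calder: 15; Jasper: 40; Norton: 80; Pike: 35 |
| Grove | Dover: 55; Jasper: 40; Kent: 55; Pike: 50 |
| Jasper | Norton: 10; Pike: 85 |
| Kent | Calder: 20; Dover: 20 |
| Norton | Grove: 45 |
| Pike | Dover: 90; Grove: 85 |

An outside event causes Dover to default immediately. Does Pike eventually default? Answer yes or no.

yes

Round 1 — Dover defaults (initial).
  Calder: +15 → 15 < 40
  Jasper: +40 → 40 ≥ 30
  Norton: +80 → 80 < 110
  Pike: +35 → 35 < 120
Round 2 — Jasper defaults.
  Norton: +10 → 90 < 110
  Pike: +85 → 120 ≥ 120
Round 3 — Pike defaults.
  Grove: +85 → 85 ≥ 50
Round 4 — Grove defaults.
  Kent: +55 → 55 < 90
No further defaults.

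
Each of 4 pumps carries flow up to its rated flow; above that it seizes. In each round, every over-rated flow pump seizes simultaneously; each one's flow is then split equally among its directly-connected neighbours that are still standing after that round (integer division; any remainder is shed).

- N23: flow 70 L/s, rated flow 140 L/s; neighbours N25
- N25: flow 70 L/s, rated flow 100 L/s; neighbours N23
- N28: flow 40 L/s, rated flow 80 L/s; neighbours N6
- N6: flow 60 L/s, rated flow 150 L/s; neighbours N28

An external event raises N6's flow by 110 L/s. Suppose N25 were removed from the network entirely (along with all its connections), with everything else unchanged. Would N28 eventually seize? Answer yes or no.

With N25 removed:
Round 1 — N6 at 170 > 150. N6 seizes.
  N6 sheds 170 L/s to N28: 170 each.
    N28: 40+170 = 210 > 80
Round 2 — N28 seizes.
  N28 sheds 210 L/s: no online neighbours, lost.
No further seizures.

yes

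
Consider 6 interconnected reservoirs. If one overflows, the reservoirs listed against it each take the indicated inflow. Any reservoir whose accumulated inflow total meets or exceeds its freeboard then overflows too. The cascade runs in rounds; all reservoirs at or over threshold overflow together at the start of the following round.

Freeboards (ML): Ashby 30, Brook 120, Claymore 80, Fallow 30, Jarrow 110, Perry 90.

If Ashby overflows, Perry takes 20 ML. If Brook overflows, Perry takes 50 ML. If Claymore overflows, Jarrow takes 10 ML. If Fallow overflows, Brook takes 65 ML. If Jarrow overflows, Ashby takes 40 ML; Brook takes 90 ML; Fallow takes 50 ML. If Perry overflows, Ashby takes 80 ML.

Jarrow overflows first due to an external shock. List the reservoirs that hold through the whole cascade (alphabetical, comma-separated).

Round 1 — Jarrow overflows (initial).
  Ashby: +40 → 40 ≥ 30
  Brook: +90 → 90 < 120
  Fallow: +50 → 50 ≥ 30
Round 2 — Ashby, Fallow overflow.
  Brook: +65 → 155 ≥ 120
  Perry: +20 → 20 < 90
Round 3 — Brook overflows.
  Perry: +50 → 70 < 90
No further overflows.

Claymore, Perry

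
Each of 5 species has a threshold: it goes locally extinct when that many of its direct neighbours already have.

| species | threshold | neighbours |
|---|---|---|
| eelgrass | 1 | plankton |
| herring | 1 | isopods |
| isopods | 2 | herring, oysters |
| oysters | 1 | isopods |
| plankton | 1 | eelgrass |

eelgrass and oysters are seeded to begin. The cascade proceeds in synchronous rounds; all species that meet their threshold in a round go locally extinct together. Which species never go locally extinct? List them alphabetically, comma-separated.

Round 1 — eelgrass, oysters go locally extinct (initial).
Round 2 — checking thresholds:
  isopods: 1 of 2 neighbours < 2, not yet.
  plankton: 1 of 1 neighbours ≥ 1, goes locally extinct.
Round 3 — no new extinctions; cascade stops.

herring, isopods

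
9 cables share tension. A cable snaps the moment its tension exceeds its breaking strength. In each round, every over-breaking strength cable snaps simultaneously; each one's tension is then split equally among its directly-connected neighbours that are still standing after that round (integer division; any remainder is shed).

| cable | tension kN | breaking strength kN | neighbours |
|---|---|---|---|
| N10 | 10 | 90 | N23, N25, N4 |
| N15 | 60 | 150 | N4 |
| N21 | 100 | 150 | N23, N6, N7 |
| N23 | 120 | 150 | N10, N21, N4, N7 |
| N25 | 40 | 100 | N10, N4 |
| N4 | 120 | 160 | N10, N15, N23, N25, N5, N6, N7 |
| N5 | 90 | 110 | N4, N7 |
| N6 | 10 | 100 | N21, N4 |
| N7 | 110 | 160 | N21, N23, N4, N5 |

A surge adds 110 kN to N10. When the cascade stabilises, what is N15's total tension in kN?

113

Round 1 — N10 at 120 > 90. N10 snaps.
  N10 sheds 120 kN to N23, N25, N4: 40 each.
    N23: 120+40 = 160 > 150
    N25: 40+40 = 80 ≤ 100
    N4: 120+40 = 160 ≤ 160
Round 2 — N23 snaps.
  N23 sheds 160 kN to N21, N4, N7: 53 each (1 lost).
    N21: 100+53 = 153 > 150
    N4: 160+53 = 213 > 160
    N7: 110+53 = 163 > 160
Round 3 — N21, N4, N7 snap.
  N21 sheds 153 kN to N6: 153 each.
    N6: 10+153 = 163 > 100
  N4 sheds 213 kN to N15, N25, N5, N6: 53 each (1 lost).
    N15: 60+53 = 113 ≤ 150
    N25: 80+53 = 133 > 100
    N5: 90+53 = 143 > 110
    N6: 163+53 = 216 > 100
  N7 sheds 163 kN to N5: 163 each.
    N5: 143+163 = 306 > 110
Round 4 — N25, N5, N6 snap.
  N25 sheds 133 kN: no online neighbours, lost.
  N5 sheds 306 kN: no online neighbours, lost.
  N6 sheds 216 kN: no online neighbours, lost.
No further breaks.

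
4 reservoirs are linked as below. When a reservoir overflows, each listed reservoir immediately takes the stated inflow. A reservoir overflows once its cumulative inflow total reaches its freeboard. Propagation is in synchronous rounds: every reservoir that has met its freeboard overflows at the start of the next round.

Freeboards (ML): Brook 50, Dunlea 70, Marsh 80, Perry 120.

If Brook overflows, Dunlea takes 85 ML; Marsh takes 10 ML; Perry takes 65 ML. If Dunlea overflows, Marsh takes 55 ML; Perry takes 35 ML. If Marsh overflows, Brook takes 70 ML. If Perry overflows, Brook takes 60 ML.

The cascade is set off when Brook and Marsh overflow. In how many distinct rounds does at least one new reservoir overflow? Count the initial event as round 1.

Round 1 — Brook, Marsh overflow (initial).
  Dunlea: +85 → 85 ≥ 70
  Perry: +65 → 65 < 120
Round 2 — Dunlea overflows.
  Perry: +35 → 100 < 120
No further overflows.

2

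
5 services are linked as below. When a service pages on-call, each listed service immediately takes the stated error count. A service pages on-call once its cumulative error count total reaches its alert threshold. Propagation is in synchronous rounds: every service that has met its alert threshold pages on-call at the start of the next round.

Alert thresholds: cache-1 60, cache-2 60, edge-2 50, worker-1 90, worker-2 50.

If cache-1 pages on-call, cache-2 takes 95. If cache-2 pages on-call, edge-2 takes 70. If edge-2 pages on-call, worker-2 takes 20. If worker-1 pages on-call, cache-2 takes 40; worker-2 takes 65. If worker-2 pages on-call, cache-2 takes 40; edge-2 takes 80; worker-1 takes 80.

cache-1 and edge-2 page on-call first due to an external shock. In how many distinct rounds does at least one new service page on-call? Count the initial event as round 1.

2

Round 1 — cache-1, edge-2 page on-call (initial).
  cache-2: +95 → 95 ≥ 60
  worker-2: +20 → 20 < 50
Round 2 — cache-2 pages on-call.
No further pages.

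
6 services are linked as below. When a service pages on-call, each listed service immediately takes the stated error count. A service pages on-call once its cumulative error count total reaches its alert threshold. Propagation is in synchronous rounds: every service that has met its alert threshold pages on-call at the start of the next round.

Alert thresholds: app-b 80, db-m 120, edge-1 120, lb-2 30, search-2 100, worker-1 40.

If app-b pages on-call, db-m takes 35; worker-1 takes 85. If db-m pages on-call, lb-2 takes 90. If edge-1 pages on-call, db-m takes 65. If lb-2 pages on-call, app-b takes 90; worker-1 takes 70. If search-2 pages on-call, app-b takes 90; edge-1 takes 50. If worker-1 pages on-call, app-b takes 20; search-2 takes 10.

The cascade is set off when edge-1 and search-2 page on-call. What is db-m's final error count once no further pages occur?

100

Round 1 — edge-1, search-2 page on-call (initial).
  app-b: +90 → 90 ≥ 80
  db-m: +65 → 65 < 120
Round 2 — app-b pages on-call.
  db-m: +35 → 100 < 120
  worker-1: +85 → 85 ≥ 40
Round 3 — worker-1 pages on-call.
No further pages.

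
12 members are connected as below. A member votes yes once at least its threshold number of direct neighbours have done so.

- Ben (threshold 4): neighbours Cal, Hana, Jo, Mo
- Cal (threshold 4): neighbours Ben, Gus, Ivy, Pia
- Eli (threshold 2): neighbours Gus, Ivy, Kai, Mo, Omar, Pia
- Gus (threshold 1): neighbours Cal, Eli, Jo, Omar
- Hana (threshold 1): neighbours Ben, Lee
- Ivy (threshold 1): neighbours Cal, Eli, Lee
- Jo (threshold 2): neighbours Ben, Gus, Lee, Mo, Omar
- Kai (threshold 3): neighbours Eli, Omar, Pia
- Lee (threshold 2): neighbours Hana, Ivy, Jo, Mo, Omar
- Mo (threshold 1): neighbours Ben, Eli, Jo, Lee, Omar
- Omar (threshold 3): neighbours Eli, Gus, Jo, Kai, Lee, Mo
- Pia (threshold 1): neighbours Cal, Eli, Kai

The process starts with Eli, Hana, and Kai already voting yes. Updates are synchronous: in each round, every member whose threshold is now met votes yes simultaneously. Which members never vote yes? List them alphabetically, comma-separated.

Ben, Cal

Round 1 — Eli, Hana, Kai vote yes (initial).
Round 2 — checking thresholds:
  Ben: 1 of 4 neighbours < 4, below threshold.
  Gus: 1 of 4 neighbours ≥ 1, votes yes.
  Ivy: 1 of 3 neighbours ≥ 1, votes yes.
  Lee: 1 of 5 neighbours < 2, below threshold.
  Mo: 1 of 5 neighbours ≥ 1, votes yes.
  Omar: 2 of 6 neighbours < 3, below threshold.
  Pia: 2 of 3 neighbours ≥ 1, votes yes.
Round 3 — checking thresholds:
  Ben: 2 of 4 neighbours < 4, below threshold.
  Cal: 3 of 4 neighbours < 4, below threshold.
  Jo: 2 of 5 neighbours ≥ 2, votes yes.
  Lee: 3 of 5 neighbours ≥ 2, votes yes.
  Omar: 4 of 6 neighbours ≥ 3, votes yes.
Round 4 — no new yes votes; cascade stops.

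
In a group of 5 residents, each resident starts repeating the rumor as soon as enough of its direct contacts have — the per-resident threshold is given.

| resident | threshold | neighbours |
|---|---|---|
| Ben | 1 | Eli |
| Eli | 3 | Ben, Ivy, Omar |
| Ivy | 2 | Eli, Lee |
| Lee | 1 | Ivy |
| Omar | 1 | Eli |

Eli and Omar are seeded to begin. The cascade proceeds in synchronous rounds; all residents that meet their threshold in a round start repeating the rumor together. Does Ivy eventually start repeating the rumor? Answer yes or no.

Round 1 — Eli, Omar start repeating the rumor (initial).
Round 2 — checking thresholds:
  Ben: 1 of 1 neighbours ≥ 1, starts repeating the rumor.
  Ivy: 1 of 2 neighbours < 2, not yet.
Round 3 — no new spreads; cascade stops.

no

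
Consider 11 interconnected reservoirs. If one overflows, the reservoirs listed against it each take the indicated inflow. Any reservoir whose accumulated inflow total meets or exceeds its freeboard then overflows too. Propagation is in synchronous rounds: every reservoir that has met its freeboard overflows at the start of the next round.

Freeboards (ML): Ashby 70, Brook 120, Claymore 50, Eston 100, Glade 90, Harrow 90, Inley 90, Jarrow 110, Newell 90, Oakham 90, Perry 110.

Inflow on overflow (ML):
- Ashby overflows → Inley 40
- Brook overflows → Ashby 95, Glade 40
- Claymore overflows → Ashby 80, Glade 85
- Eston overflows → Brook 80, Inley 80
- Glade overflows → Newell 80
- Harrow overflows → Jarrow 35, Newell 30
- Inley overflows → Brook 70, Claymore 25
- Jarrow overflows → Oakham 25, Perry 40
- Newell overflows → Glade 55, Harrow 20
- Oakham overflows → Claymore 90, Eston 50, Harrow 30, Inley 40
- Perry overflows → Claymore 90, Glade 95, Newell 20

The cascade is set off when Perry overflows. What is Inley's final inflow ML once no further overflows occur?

40

Round 1 — Perry overflows (initial).
  Claymore: +90 → 90 ≥ 50
  Glade: +95 → 95 ≥ 90
  Newell: +20 → 20 < 90
Round 2 — Claymore, Glade overflow.
  Ashby: +80 → 80 ≥ 70
  Newell: +80 → 100 ≥ 90
Round 3 — Ashby, Newell overflow.
  Harrow: +20 → 20 < 90
  Inley: +40 → 40 < 90
No further overflows.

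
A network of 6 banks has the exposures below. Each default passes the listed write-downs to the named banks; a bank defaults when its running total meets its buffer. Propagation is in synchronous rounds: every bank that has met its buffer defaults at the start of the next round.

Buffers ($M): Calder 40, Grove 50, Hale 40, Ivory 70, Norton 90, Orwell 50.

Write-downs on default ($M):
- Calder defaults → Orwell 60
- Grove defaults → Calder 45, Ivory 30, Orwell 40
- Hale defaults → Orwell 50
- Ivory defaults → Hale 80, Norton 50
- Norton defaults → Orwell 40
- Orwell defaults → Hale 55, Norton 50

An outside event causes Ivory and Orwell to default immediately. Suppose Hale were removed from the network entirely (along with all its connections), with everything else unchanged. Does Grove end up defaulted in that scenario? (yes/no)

no

With Hale removed:
Round 1 — Ivory, Orwell default (initial).
  Norton: +50+50 → 100 ≥ 90
Round 2 — Norton defaults.
No further defaults.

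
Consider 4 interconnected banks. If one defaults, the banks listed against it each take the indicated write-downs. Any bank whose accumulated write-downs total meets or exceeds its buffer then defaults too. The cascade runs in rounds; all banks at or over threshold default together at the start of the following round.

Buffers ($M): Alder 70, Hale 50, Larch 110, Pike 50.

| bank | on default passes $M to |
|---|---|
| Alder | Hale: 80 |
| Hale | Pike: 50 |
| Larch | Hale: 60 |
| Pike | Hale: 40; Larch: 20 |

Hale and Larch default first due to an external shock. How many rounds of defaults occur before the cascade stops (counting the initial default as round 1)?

Round 1 — Hale, Larch default (initial).
  Pike: +50 → 50 ≥ 50
Round 2 — Pike defaults.
No further defaults.

2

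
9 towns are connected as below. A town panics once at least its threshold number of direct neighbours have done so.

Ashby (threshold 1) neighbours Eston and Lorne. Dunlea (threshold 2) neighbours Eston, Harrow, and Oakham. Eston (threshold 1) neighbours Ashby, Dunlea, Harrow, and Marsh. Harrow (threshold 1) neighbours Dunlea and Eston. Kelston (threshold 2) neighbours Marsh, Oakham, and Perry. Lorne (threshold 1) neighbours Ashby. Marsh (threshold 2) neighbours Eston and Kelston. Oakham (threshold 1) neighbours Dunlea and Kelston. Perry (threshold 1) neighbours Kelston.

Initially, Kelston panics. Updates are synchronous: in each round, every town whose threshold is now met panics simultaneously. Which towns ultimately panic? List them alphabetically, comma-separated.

Kelston, Oakham, Perry

Round 1 — Kelston panics (initial).
Round 2 — checking thresholds:
  Marsh: 1 of 2 neighbours < 2, below threshold.
  Oakham: 1 of 2 neighbours ≥ 1, panics.
  Perry: 1 of 1 neighbours ≥ 1, panics.
Round 3 — no new panics; cascade stops.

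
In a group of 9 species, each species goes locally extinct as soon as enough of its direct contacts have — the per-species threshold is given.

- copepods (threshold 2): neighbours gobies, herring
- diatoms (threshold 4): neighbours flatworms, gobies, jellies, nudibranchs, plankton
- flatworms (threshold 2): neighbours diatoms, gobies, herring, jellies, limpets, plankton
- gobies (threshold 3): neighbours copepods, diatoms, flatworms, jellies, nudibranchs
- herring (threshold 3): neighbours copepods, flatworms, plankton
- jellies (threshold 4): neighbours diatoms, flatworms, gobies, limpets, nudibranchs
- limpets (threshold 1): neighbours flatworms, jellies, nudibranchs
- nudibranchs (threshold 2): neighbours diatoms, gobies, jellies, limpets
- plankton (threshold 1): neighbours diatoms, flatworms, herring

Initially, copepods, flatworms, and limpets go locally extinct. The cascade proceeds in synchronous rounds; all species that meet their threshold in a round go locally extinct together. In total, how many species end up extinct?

Round 1 — copepods, flatworms, limpets go locally extinct (initial).
Round 2 — checking thresholds:
  diatoms: 1 of 5 neighbours < 4, not yet.
  gobies: 2 of 5 neighbours < 3, not yet.
  herring: 2 of 3 neighbours < 3, not yet.
  jellies: 2 of 5 neighbours < 4, not yet.
  nudibranchs: 1 of 4 neighbours < 2, not yet.
  plankton: 1 of 3 neighbours ≥ 1, goes locally extinct.
Round 3 — checking thresholds:
  diatoms: 2 of 5 neighbours < 4, not yet.
  gobies: 2 of 5 neighbours < 3, not yet.
  herring: 3 of 3 neighbours ≥ 3, goes locally extinct.
  jellies: 2 of 5 neighbours < 4, not yet.
  nudibranchs: 1 of 4 neighbours < 2, not yet.
Round 4 — no new extinctions; cascade stops.

5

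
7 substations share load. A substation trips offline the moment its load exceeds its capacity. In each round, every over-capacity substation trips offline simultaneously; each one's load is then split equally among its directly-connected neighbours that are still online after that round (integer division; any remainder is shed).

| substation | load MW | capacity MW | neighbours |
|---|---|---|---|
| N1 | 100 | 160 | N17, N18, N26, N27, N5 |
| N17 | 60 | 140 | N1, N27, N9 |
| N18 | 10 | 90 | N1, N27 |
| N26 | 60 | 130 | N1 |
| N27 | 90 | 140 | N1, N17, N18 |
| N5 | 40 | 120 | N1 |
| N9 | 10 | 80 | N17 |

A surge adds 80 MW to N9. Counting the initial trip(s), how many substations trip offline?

5

Round 1 — N9 at 90 > 80. N9 trips offline.
  N9 sheds 90 MW to N17: 90 each.
    N17: 60+90 = 150 > 140
Round 2 — N17 trips offline.
  N17 sheds 150 MW to N1, N27: 75 each.
    N1: 100+75 = 175 > 160
    N27: 90+75 = 165 > 140
Round 3 — N1, N27 trip offline.
  N1 sheds 175 MW to N18, N26, N5: 58 each (1 lost).
    N18: 10+58 = 68 ≤ 90
    N26: 60+58 = 118 ≤ 130
    N5: 40+58 = 98 ≤ 120
  N27 sheds 165 MW to N18: 165 each.
    N18: 68+165 = 233 > 90
Round 4 — N18 trips offline.
  N18 sheds 233 MW: no online neighbours, lost.
No further trips.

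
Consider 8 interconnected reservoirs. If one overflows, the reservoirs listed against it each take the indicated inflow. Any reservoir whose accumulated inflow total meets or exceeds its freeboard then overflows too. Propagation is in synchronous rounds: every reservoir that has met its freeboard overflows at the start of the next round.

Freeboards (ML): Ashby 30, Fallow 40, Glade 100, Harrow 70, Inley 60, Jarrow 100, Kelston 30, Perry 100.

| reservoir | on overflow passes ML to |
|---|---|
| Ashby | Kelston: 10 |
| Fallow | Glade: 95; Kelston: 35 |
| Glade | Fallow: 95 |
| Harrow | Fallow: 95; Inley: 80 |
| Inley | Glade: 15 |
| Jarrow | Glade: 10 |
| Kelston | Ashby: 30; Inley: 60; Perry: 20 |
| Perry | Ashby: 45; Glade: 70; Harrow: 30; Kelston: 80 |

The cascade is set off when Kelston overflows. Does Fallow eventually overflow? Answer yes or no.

Round 1 — Kelston overflows (initial).
  Ashby: +30 → 30 ≥ 30
  Inley: +60 → 60 ≥ 60
  Perry: +20 → 20 < 100
Round 2 — Ashby, Inley overflow.
  Glade: +15 → 15 < 100
No further overflows.

no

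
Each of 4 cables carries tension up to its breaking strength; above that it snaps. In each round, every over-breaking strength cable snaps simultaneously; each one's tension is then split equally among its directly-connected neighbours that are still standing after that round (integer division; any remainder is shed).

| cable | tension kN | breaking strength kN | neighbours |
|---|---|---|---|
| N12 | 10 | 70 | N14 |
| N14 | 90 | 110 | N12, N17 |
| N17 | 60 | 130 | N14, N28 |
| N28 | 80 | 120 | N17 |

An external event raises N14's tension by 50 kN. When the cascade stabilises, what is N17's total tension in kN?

130

Round 1 — N14 at 140 > 110. N14 snaps.
  N14 sheds 140 kN to N12, N17: 70 each.
    N12: 10+70 = 80 > 70
    N17: 60+70 = 130 ≤ 130
Round 2 — N12 snaps.
  N12 sheds 80 kN: no online neighbours, lost.
No further breaks.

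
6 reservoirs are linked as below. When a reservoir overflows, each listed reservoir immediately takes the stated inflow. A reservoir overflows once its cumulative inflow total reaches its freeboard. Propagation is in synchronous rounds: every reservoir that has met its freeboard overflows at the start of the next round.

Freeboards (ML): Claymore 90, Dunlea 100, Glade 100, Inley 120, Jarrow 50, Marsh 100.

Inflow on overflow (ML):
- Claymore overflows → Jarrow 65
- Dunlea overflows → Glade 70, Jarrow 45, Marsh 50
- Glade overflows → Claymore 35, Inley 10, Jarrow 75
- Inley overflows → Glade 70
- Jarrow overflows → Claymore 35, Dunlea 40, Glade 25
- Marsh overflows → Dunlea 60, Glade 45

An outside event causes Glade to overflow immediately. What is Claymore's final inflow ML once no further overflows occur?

Round 1 — Glade overflows (initial).
  Claymore: +35 → 35 < 90
  Inley: +10 → 10 < 120
  Jarrow: +75 → 75 ≥ 50
Round 2 — Jarrow overflows.
  Claymore: +35 → 70 < 90
  Dunlea: +40 → 40 < 100
No further overflows.

70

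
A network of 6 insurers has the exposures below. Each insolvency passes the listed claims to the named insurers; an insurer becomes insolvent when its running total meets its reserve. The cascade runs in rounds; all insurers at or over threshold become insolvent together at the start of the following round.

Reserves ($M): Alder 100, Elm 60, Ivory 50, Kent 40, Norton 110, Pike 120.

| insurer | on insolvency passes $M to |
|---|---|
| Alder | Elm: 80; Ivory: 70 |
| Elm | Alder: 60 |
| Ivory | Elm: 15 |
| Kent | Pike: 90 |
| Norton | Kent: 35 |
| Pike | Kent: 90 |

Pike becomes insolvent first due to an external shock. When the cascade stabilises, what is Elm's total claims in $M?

0

Round 1 — Pike becomes insolvent (initial).
  Kent: +90 → 90 ≥ 40
Round 2 — Kent becomes insolvent.
No further insolvencies.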